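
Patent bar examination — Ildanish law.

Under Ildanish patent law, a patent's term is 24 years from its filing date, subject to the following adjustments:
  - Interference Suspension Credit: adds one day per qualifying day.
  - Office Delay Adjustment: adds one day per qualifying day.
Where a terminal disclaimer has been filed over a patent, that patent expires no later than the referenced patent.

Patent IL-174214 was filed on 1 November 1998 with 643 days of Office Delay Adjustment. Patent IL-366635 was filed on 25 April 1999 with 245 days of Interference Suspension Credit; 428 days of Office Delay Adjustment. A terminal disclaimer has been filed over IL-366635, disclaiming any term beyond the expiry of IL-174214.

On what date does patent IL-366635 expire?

August 5, 2024

Natural term of IL-366635:
  Base: filing + 24 years → 25 April 2023.
  Interference Suspension Credit: +245 days → 26 December 2023.
  Office Delay Adjustment: +428 days → 26 February 2025.
Expiry of referenced patent IL-174214:
  Base: filing + 24 years → 1 November 2022.
  Office Delay Adjustment: +643 days → 5 August 2024.
Terminal disclaimer: IL-366635 expires on the earlier of 26 February 2025 and 5 August 2024.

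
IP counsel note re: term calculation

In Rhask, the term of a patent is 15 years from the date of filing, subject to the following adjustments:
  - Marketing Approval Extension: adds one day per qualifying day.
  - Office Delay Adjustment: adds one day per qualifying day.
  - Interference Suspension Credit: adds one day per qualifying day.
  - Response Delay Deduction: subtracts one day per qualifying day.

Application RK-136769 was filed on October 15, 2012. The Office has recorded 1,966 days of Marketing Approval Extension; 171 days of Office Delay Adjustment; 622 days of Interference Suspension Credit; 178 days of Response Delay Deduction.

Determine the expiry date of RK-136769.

Base term: filing date + 15 years → 15 October 2027.
Marketing Approval Extension: +1966 days → 3 March 2033.
Office Delay Adjustment: +171 days → 21 August 2033.
Interference Suspension Credit: +622 days → 5 May 2035.
Response Delay Deduction: −178 days → 8 November 2034.

2034-11-08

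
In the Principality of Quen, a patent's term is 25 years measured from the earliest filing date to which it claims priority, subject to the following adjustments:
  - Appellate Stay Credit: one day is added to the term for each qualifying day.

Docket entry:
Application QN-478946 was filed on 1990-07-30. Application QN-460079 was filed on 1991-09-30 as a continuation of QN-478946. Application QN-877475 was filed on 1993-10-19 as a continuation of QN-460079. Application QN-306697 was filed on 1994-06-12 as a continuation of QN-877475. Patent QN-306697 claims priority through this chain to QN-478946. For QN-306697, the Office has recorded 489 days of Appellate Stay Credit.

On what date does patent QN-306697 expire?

2016-11-30

Earliest priority filing: 30 July 1990.
Base term: 30 July 1990 + 25 years → 30 July 2015.
Appellate Stay Credit: +489 days → 30 November 2016.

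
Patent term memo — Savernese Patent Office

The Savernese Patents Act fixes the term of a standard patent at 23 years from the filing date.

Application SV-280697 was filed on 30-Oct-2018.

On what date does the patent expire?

Filing date + 23 years → 30 October 2041.

October 30, 2041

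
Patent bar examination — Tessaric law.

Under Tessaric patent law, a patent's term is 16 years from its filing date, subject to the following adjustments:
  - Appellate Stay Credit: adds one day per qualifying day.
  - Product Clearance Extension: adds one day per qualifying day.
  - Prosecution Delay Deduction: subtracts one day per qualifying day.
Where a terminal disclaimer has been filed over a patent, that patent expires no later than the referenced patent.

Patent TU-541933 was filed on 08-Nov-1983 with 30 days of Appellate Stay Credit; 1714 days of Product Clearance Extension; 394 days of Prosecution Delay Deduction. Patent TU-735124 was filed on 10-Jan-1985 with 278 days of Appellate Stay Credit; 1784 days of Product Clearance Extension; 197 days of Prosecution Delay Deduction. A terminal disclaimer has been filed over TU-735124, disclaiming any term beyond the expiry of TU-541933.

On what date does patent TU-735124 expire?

Natural term of TU-735124:
  Base: filing + 16 years → 10 January 2001.
  Appellate Stay Credit: +278 days → 15 October 2001.
  Product Clearance Extension: +1784 days → 3 September 2006.
  Prosecution Delay Deduction: −197 days → 18 February 2006.
Expiry of referenced patent TU-541933:
  Base: filing + 16 years → 8 November 1999.
  Appellate Stay Credit: +30 days → 8 December 1999.
  Product Clearance Extension: +1714 days → 17 August 2004.
  Prosecution Delay Deduction: −394 days → 20 July 2003.
Terminal disclaimer: TU-735124 expires on the earlier of 18 February 2006 and 20 July 2003.

2003-07-20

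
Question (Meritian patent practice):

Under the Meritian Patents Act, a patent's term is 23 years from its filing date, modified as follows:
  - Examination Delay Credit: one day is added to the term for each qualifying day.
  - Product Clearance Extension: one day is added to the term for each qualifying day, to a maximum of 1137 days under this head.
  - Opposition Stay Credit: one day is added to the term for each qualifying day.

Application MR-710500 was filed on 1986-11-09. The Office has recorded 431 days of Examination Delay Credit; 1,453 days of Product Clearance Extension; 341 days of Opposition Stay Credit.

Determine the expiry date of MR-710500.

Base term: filing date + 23 years → 9 November 2009.
Examination Delay Credit: +431 days → 14 January 2011.
Product Clearance Extension: 1453 days claimed exceeds the 1137-day cap, so +1137 days → 24 February 2014.
Opposition Stay Credit: +341 days → 31 January 2015.

2015-01-31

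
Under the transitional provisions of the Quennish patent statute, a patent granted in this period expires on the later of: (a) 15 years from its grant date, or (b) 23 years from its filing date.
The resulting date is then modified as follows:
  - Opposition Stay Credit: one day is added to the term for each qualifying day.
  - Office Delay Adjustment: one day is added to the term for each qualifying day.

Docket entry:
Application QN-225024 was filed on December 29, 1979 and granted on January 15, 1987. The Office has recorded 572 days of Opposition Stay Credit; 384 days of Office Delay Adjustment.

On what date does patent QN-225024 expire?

2005-08-11

(a) grant + 15 years → 15 January 2002.
(b) filing + 23 years → 29 December 2002.
Later of the two: 29 December 2002.
Opposition Stay Credit: +572 days → 23 July 2004.
Office Delay Adjustment: +384 days → 11 August 2005.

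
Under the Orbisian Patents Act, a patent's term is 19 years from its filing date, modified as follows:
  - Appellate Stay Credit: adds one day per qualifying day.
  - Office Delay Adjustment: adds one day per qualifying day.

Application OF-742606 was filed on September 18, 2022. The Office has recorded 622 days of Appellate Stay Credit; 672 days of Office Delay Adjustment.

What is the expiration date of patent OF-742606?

Base term: filing date + 19 years → 18 September 2041.
Appellate Stay Credit: +622 days → 2 June 2043.
Office Delay Adjustment: +672 days → 4 April 2045.

April 4, 2045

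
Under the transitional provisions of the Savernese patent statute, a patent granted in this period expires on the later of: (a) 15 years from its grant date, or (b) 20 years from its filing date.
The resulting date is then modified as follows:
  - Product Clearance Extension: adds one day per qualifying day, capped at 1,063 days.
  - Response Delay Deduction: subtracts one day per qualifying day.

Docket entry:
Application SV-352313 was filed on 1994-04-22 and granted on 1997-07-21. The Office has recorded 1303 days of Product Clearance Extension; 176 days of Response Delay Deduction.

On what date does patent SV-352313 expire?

(a) grant + 15 years → 21 July 2012.
(b) filing + 20 years → 22 April 2014.
Later of the two: 22 April 2014.
Product Clearance Extension: 1303 days claimed exceeds the 1063-day cap, so +1063 days → 20 March 2017.
Response Delay Deduction: −176 days → 25 September 2016.

2016-09-25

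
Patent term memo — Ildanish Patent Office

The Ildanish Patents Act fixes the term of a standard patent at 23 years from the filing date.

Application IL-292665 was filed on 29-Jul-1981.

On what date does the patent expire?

2004-07-29

Filing date + 23 years → 29 July 2004.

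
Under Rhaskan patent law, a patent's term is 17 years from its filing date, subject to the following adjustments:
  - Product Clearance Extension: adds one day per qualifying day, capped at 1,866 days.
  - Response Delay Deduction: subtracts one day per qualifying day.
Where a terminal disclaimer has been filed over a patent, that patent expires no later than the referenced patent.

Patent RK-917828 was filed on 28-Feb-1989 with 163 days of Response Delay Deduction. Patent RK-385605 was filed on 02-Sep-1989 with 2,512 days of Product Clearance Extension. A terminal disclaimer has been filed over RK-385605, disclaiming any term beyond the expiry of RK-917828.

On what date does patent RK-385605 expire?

September 18, 2005

Natural term of RK-385605:
  Base: filing + 17 years → 2 September 2006.
  Product Clearance Extension: 2512 days claimed exceeds the 1866-day cap, so +1866 days → 12 October 2011.
Expiry of referenced patent RK-917828:
  Base: filing + 17 years → 28 February 2006.
  Response Delay Deduction: −163 days → 18 September 2005.
Terminal disclaimer: RK-385605 expires on the earlier of 12 October 2011 and 18 September 2005.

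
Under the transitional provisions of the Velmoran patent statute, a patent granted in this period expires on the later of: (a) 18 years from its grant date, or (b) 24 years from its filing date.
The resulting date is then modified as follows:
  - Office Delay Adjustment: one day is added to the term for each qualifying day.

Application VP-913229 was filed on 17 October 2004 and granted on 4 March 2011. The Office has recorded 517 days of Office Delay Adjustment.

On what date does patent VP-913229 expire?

2030-08-03

(a) grant + 18 years → 4 March 2029.
(b) filing + 24 years → 17 October 2028.
Later of the two: 4 March 2029.
Office Delay Adjustment: +517 days → 3 August 2030.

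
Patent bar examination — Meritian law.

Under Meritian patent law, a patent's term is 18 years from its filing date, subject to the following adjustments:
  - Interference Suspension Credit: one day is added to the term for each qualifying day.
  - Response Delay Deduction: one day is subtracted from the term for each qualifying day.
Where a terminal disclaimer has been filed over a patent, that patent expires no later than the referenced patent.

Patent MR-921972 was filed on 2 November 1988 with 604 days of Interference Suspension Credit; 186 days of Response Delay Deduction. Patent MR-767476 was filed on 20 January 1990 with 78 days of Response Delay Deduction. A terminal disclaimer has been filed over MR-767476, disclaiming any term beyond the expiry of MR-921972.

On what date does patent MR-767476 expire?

Natural term of MR-767476:
  Base: filing + 18 years → 20 January 2008.
  Response Delay Deduction: −78 days → 3 November 2007.
Expiry of referenced patent MR-921972:
  Base: filing + 18 years → 2 November 2006.
  Interference Suspension Credit: +604 days → 28 June 2008.
  Response Delay Deduction: −186 days → 25 December 2007.
Terminal disclaimer: MR-767476 expires on the earlier of 3 November 2007 and 25 December 2007.

November 3, 2007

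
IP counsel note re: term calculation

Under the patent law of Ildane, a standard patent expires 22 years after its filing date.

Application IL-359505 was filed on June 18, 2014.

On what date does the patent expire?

2036-06-18

Filing date + 22 years → 18 June 2036.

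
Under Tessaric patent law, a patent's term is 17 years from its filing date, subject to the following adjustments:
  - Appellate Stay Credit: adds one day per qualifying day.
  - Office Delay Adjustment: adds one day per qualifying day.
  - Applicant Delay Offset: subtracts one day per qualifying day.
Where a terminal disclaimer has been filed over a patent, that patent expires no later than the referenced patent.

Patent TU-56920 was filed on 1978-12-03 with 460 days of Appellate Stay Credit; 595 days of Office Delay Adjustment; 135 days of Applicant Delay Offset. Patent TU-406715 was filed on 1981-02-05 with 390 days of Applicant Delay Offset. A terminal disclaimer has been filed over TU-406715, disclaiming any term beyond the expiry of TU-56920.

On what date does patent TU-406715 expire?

1997-01-11

Natural term of TU-406715:
  Base: filing + 17 years → 5 February 1998.
  Applicant Delay Offset: −390 days → 11 January 1997.
Expiry of referenced patent TU-56920:
  Base: filing + 17 years → 3 December 1995.
  Appellate Stay Credit: +460 days → 7 March 1997.
  Office Delay Adjustment: +595 days → 23 October 1998.
  Applicant Delay Offset: −135 days → 10 June 1998.
Terminal disclaimer: TU-406715 expires on the earlier of 11 January 1997 and 10 June 1998.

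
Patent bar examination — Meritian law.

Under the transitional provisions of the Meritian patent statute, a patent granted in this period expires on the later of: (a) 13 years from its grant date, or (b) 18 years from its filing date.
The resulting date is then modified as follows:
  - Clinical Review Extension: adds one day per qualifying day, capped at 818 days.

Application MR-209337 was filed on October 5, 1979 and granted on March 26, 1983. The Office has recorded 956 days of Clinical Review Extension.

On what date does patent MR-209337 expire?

(a) grant + 13 years → 26 March 1996.
(b) filing + 18 years → 5 October 1997.
Later of the two: 5 October 1997.
Clinical Review Extension: 956 days claimed exceeds the 818-day cap, so +818 days → 1 January 2000.

2000-01-01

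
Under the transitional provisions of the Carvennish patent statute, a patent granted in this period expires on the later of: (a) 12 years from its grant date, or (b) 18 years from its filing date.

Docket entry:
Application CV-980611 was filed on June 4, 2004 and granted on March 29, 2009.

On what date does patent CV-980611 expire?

(a) grant + 12 years → 29 March 2021.
(b) filing + 18 years → 4 June 2022.
Later of the two: 4 June 2022.

2022-06-04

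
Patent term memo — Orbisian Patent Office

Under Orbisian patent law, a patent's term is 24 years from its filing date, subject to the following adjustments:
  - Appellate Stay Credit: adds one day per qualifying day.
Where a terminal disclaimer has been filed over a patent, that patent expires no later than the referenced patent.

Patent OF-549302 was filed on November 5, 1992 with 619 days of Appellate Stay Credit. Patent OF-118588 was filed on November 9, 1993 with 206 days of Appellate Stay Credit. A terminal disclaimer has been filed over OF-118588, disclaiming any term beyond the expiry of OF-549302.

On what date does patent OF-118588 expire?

Natural term of OF-118588:
  Base: filing + 24 years → 9 November 2017.
  Appellate Stay Credit: +206 days → 3 June 2018.
Expiry of referenced patent OF-549302:
  Base: filing + 24 years → 5 November 2016.
  Appellate Stay Credit: +619 days → 17 July 2018.
Terminal disclaimer: OF-118588 expires on the earlier of 3 June 2018 and 17 July 2018.

2018-06-03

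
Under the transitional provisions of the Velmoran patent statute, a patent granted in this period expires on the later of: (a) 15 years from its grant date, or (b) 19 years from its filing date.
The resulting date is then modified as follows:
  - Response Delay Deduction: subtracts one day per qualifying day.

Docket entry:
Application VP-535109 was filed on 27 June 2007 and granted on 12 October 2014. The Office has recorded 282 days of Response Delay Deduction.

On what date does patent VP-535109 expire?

January 3, 2029

(a) grant + 15 years → 12 October 2029.
(b) filing + 19 years → 27 June 2026.
Later of the two: 12 October 2029.
Response Delay Deduction: −282 days → 3 January 2029.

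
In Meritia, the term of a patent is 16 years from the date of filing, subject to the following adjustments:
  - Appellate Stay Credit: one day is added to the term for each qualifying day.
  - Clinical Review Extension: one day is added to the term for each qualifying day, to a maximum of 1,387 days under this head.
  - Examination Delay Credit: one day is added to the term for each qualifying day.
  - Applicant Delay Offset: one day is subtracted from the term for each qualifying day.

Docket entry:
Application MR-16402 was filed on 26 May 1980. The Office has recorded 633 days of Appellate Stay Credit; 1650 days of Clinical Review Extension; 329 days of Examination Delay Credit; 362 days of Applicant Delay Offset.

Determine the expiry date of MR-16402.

November 3, 2001

Base term: filing date + 16 years → 26 May 1996.
Appellate Stay Credit: +633 days → 18 February 1998.
Clinical Review Extension: 1650 days claimed exceeds the 1387-day cap, so +1387 days → 6 December 2001.
Examination Delay Credit: +329 days → 31 October 2002.
Applicant Delay Offset: −362 days → 3 November 2001.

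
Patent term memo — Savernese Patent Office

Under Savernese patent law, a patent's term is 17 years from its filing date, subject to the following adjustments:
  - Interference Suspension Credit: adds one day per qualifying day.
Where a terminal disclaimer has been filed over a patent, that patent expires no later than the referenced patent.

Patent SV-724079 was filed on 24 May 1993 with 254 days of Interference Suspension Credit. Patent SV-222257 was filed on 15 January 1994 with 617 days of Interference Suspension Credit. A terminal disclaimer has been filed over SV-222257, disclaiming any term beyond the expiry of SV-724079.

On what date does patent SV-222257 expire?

2011-02-02

Natural term of SV-222257:
  Base: filing + 17 years → 15 January 2011.
  Interference Suspension Credit: +617 days → 23 September 2012.
Expiry of referenced patent SV-724079:
  Base: filing + 17 years → 24 May 2010.
  Interference Suspension Credit: +254 days → 2 February 2011.
Terminal disclaimer: SV-222257 expires on the earlier of 23 September 2012 and 2 February 2011.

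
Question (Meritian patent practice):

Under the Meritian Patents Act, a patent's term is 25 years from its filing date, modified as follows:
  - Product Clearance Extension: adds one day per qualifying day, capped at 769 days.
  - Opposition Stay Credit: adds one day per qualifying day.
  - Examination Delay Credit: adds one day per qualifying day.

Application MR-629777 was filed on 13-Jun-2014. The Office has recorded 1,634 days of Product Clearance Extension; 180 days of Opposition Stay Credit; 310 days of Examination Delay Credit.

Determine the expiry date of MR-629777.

November 23, 2042

Base term: filing date + 25 years → 13 June 2039.
Product Clearance Extension: 1634 days claimed exceeds the 769-day cap, so +769 days → 21 July 2041.
Opposition Stay Credit: +180 days → 17 January 2042.
Examination Delay Credit: +310 days → 23 November 2042.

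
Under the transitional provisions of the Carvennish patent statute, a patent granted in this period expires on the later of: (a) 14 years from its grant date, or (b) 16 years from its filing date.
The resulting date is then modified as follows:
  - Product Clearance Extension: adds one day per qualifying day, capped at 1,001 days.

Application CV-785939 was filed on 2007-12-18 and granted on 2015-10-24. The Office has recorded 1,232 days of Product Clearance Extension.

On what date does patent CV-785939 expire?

July 21, 2032

(a) grant + 14 years → 24 October 2029.
(b) filing + 16 years → 18 December 2023.
Later of the two: 24 October 2029.
Product Clearance Extension: 1232 days claimed exceeds the 1001-day cap, so +1001 days → 21 July 2032.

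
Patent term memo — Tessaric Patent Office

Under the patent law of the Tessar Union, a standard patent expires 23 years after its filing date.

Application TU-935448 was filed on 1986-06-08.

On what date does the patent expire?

Filing date + 23 years → 8 June 2009.

2009-06-08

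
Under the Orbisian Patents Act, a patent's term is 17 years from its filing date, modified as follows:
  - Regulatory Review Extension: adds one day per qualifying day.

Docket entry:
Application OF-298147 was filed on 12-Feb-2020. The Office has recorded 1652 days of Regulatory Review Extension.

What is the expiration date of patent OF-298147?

Base term: filing date + 17 years → 12 February 2037.
Regulatory Review Extension: +1652 days → 22 August 2041.

August 22, 2041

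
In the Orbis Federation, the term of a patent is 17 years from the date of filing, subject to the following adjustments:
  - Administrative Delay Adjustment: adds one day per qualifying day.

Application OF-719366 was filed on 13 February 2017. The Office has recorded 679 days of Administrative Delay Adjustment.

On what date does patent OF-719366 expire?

2035-12-24

Base term: filing date + 17 years → 13 February 2034.
Administrative Delay Adjustment: +679 days → 24 December 2035.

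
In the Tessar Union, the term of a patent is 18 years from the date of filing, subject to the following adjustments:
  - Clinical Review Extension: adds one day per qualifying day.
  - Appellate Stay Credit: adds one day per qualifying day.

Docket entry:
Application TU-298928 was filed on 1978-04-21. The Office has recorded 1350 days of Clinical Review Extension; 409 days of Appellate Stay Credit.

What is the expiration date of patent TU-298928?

Base term: filing date + 18 years → 21 April 1996.
Clinical Review Extension: +1350 days → 1 January 2000.
Appellate Stay Credit: +409 days → 13 February 2001.

2001-02-13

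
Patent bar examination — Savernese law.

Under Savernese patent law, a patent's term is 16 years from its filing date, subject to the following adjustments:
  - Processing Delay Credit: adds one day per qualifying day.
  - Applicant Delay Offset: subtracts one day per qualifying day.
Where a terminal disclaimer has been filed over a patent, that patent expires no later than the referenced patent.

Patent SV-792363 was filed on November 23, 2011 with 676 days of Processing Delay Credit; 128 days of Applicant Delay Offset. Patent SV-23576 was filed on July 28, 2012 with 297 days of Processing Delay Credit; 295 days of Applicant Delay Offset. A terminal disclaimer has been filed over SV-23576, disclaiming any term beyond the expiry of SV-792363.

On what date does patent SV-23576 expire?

Natural term of SV-23576:
  Base: filing + 16 years → 28 July 2028.
  Processing Delay Credit: +297 days → 21 May 2029.
  Applicant Delay Offset: −295 days → 30 July 2028.
Expiry of referenced patent SV-792363:
  Base: filing + 16 years → 23 November 2027.
  Processing Delay Credit: +676 days → 29 September 2029.
  Applicant Delay Offset: −128 days → 24 May 2029.
Terminal disclaimer: SV-23576 expires on the earlier of 30 July 2028 and 24 May 2029.

2028-07-30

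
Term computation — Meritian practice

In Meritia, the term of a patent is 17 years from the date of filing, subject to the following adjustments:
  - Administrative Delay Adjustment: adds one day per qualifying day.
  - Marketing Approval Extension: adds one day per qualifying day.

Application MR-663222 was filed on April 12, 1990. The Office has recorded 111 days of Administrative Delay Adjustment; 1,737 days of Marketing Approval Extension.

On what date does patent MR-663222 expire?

May 3, 2012

Base term: filing date + 17 years → 12 April 2007.
Administrative Delay Adjustment: +111 days → 1 August 2007.
Marketing Approval Extension: +1737 days → 3 May 2012.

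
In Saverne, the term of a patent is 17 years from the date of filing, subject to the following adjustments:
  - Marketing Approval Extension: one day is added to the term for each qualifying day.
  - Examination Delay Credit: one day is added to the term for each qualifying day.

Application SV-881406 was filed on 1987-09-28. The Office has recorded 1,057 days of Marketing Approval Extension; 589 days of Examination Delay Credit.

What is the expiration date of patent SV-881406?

2009-04-01

Base term: filing date + 17 years → 28 September 2004.
Marketing Approval Extension: +1057 days → 21 August 2007.
Examination Delay Credit: +589 days → 1 April 2009.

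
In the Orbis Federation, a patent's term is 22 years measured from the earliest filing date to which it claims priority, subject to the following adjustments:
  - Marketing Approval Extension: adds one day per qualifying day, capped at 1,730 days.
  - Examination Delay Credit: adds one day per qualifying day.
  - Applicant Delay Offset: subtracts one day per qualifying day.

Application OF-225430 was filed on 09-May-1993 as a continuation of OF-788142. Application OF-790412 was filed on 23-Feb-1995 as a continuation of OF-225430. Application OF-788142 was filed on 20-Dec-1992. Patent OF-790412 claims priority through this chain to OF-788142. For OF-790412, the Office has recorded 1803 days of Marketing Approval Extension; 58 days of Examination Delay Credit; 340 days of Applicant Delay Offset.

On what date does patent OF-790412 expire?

2018-12-07

Earliest priority filing: 20 December 1992.
Base term: 20 December 1992 + 22 years → 20 December 2014.
Marketing Approval Extension: 1803 days claimed exceeds the 1730-day cap, so +1730 days → 15 September 2019.
Examination Delay Credit: +58 days → 12 November 2019.
Applicant Delay Offset: −340 days → 7 December 2018.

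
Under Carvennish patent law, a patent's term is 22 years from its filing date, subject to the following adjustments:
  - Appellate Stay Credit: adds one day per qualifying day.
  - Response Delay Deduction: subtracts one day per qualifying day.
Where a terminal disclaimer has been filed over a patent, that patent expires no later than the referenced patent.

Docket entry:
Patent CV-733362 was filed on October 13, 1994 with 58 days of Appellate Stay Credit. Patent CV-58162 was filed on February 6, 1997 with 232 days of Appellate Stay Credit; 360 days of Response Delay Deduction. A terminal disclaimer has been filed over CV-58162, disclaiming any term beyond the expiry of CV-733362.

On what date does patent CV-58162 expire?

2016-12-10

Natural term of CV-58162:
  Base: filing + 22 years → 6 February 2019.
  Appellate Stay Credit: +232 days → 26 September 2019.
  Response Delay Deduction: −360 days → 1 October 2018.
Expiry of referenced patent CV-733362:
  Base: filing + 22 years → 13 October 2016.
  Appellate Stay Credit: +58 days → 10 December 2016.
Terminal disclaimer: CV-58162 expires on the earlier of 1 October 2018 and 10 December 2016.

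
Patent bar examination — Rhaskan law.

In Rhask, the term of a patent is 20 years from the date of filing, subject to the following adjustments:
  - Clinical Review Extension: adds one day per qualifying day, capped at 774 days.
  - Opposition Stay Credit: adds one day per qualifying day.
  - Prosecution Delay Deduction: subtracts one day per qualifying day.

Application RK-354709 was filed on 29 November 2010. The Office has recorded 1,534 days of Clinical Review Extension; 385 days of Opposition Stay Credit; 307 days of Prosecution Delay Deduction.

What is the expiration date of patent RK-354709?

Base term: filing date + 20 years → 29 November 2030.
Clinical Review Extension: 1534 days claimed exceeds the 774-day cap, so +774 days → 11 January 2033.
Opposition Stay Credit: +385 days → 31 January 2034.
Prosecution Delay Deduction: −307 days → 30 March 2033.

March 30, 2033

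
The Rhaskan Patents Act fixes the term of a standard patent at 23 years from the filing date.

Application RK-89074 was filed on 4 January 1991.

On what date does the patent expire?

Filing date + 23 years → 4 January 2014.

2014-01-04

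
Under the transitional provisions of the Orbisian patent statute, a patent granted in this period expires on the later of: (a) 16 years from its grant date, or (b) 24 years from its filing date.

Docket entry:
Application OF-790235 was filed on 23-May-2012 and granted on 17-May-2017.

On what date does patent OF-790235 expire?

May 23, 2036

(a) grant + 16 years → 17 May 2033.
(b) filing + 24 years → 23 May 2036.
Later of the two: 23 May 2036.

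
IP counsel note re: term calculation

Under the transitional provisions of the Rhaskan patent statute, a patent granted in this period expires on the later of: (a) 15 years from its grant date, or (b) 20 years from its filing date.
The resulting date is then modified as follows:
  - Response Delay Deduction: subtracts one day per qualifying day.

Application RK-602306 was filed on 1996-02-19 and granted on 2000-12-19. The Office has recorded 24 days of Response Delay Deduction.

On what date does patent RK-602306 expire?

2016-01-26

(a) grant + 15 years → 19 December 2015.
(b) filing + 20 years → 19 February 2016.
Later of the two: 19 February 2016.
Response Delay Deduction: −24 days → 26 January 2016.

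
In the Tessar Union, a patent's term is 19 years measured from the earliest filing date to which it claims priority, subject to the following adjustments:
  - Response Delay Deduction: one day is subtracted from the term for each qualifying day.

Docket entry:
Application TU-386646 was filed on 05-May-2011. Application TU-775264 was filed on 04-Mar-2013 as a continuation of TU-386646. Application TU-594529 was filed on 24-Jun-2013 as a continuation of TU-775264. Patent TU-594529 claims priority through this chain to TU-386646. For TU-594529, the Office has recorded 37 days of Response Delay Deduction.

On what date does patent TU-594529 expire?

2030-03-29

Earliest priority filing: 5 May 2011.
Base term: 5 May 2011 + 19 years → 5 May 2030.
Response Delay Deduction: −37 days → 29 March 2030.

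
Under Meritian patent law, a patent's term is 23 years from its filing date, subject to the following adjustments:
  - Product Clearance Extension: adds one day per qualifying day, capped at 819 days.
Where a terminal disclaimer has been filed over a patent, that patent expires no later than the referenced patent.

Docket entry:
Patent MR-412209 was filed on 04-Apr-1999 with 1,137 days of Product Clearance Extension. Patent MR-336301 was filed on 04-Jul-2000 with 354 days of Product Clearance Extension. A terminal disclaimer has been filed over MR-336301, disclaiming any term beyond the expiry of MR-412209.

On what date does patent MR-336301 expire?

June 22, 2024

Natural term of MR-336301:
  Base: filing + 23 years → 4 July 2023.
  Product Clearance Extension: 354 days (within the 819-day cap) → +354 days → 22 June 2024.
Expiry of referenced patent MR-412209:
  Base: filing + 23 years → 4 April 2022.
  Product Clearance Extension: 1137 days claimed exceeds the 819-day cap, so +819 days → 1 July 2024.
Terminal disclaimer: MR-336301 expires on the earlier of 22 June 2024 and 1 July 2024.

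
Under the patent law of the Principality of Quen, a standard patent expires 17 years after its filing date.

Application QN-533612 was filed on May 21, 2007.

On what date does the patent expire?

Filing date + 17 years → 21 May 2024.

May 21, 2024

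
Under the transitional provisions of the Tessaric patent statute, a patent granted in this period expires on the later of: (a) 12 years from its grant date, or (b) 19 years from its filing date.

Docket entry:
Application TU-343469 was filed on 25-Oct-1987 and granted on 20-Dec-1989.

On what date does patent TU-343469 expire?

October 25, 2006

(a) grant + 12 years → 20 December 2001.
(b) filing + 19 years → 25 October 2006.
Later of the two: 25 October 2006.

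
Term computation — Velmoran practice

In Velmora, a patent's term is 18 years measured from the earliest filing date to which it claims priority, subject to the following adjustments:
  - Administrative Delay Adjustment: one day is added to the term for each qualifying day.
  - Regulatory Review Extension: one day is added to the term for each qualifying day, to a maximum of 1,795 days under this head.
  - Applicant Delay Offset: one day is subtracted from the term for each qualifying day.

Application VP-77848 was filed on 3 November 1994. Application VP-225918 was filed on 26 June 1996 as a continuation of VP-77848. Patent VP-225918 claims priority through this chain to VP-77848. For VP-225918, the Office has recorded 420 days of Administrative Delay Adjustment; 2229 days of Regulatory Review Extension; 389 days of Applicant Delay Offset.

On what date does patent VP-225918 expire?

November 3, 2017

Earliest priority filing: 3 November 1994.
Base term: 3 November 1994 + 18 years → 3 November 2012.
Administrative Delay Adjustment: +420 days → 28 December 2013.
Regulatory Review Extension: 2229 days claimed exceeds the 1795-day cap, so +1795 days → 27 November 2018.
Applicant Delay Offset: −389 days → 3 November 2017.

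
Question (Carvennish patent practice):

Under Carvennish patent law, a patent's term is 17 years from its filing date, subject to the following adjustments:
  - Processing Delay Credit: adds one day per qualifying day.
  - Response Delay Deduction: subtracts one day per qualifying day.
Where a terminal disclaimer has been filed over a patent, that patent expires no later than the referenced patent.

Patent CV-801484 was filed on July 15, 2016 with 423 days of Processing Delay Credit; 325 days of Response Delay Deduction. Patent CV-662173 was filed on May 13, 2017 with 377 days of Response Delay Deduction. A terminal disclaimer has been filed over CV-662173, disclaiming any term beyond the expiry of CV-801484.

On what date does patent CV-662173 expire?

Natural term of CV-662173:
  Base: filing + 17 years → 13 May 2034.
  Response Delay Deduction: −377 days → 1 May 2033.
Expiry of referenced patent CV-801484:
  Base: filing + 17 years → 15 July 2033.
  Processing Delay Credit: +423 days → 11 September 2034.
  Response Delay Deduction: −325 days → 21 October 2033.
Terminal disclaimer: CV-662173 expires on the earlier of 1 May 2033 and 21 October 2033.

2033-05-01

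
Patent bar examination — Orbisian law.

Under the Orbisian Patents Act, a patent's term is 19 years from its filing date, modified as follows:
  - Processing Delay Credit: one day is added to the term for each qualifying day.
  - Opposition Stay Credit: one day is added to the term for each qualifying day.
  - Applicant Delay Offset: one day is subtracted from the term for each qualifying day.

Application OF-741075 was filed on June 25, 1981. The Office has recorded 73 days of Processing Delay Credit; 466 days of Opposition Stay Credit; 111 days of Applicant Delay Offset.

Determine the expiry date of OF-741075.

August 27, 2001

Base term: filing date + 19 years → 25 June 2000.
Processing Delay Credit: +73 days → 6 September 2000.
Opposition Stay Credit: +466 days → 16 December 2001.
Applicant Delay Offset: −111 days → 27 August 2001.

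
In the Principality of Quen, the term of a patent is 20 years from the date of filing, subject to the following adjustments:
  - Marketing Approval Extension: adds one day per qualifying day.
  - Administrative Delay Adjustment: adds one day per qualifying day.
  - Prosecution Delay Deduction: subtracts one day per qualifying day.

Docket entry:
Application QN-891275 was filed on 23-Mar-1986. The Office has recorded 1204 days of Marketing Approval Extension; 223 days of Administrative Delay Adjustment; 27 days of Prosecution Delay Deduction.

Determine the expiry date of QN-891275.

2010-01-21

Base term: filing date + 20 years → 23 March 2006.
Marketing Approval Extension: +1204 days → 9 July 2009.
Administrative Delay Adjustment: +223 days → 17 February 2010.
Prosecution Delay Deduction: −27 days → 21 January 2010.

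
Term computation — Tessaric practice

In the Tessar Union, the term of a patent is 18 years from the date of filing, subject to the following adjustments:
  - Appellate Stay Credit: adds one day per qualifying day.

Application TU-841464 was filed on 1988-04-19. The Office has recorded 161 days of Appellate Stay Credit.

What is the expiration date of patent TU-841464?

Base term: filing date + 18 years → 19 April 2006.
Appellate Stay Credit: +161 days → 27 September 2006.

2006-09-27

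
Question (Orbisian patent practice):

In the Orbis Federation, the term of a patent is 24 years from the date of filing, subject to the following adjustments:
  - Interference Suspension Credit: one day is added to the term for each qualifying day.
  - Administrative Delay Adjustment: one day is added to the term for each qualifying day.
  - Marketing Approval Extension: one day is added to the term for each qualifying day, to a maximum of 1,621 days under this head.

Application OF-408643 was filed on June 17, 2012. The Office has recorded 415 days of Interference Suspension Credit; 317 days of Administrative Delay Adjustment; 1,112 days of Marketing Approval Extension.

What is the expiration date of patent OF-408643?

2041-07-05

Base term: filing date + 24 years → 17 June 2036.
Interference Suspension Credit: +415 days → 6 August 2037.
Administrative Delay Adjustment: +317 days → 19 June 2038.
Marketing Approval Extension: 1112 days (within the 1621-day cap) → +1112 days → 5 July 2041.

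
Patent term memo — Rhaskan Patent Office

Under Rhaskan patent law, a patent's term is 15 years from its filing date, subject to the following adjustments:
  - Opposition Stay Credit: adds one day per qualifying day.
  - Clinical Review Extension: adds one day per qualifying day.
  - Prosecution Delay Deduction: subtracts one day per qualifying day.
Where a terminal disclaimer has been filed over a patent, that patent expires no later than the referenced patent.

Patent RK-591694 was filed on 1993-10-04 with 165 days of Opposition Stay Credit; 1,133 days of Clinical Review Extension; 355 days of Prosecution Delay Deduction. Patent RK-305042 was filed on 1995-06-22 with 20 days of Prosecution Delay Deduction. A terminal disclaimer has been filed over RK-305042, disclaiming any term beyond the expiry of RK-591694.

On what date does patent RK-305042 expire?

Natural term of RK-305042:
  Base: filing + 15 years → 22 June 2010.
  Prosecution Delay Deduction: −20 days → 2 June 2010.
Expiry of referenced patent RK-591694:
  Base: filing + 15 years → 4 October 2008.
  Opposition Stay Credit: +165 days → 18 March 2009.
  Clinical Review Extension: +1133 days → 24 April 2012.
  Prosecution Delay Deduction: −355 days → 5 May 2011.
Terminal disclaimer: RK-305042 expires on the earlier of 2 June 2010 and 5 May 2011.

June 2, 2010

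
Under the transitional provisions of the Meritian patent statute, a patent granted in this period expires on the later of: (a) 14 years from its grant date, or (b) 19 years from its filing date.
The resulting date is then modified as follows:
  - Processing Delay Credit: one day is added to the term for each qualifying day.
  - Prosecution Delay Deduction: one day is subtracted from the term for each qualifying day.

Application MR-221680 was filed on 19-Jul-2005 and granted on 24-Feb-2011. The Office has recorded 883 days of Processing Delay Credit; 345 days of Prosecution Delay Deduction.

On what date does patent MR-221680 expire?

2026-08-16

(a) grant + 14 years → 24 February 2025.
(b) filing + 19 years → 19 July 2024.
Later of the two: 24 February 2025.
Processing Delay Credit: +883 days → 27 July 2027.
Prosecution Delay Deduction: −345 days → 16 August 2026.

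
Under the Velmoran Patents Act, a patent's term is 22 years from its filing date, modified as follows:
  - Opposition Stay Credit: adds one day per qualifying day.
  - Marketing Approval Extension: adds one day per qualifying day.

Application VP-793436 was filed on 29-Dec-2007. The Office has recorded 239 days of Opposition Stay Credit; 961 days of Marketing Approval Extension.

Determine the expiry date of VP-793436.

Base term: filing date + 22 years → 29 December 2029.
Opposition Stay Credit: +239 days → 25 August 2030.
Marketing Approval Extension: +961 days → 12 April 2033.

April 12, 2033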